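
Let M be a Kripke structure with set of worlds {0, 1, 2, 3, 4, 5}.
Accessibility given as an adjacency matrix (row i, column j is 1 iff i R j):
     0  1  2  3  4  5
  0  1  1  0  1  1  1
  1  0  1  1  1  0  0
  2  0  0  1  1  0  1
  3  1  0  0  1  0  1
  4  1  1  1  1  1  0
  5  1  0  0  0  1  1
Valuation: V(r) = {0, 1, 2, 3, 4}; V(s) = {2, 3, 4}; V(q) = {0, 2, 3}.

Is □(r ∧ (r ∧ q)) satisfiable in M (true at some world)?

Let φ = □(r ∧ (r ∧ q)). Evaluate φ at each world:
  0 (successors {0, 1, 3, 4, 5}): φ is false.
  1 (successors {1, 2, 3}): φ is false.
  2 (successors {2, 3, 5}): φ is false.
  3 (successors {0, 3, 5}): φ is false.
  4 (successors {0, 1, 2, 3, 4}): φ is false.
  5 (successors {0, 4, 5}): φ is false.
For instance, at 0:
  At 0: □(r ∧ (r ∧ q)) requires r ∧ (r ∧ q) at every successor {0, 1, 3, 4, 5}.
    r ∧ (r ∧ q) fails at 1, so □(r ∧ (r ∧ q)) is false at 0.

No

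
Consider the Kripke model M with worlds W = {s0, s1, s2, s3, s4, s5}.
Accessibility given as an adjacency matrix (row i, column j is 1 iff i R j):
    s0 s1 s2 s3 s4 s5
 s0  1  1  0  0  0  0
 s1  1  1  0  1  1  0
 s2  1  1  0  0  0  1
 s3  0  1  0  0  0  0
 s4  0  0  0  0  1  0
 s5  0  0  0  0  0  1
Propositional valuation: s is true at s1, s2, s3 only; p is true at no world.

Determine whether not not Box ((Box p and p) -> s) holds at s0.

Recall that Box ψ holds at a world iff ψ holds at every accessible world, and Dia ψ holds iff ψ holds at some accessible world.
At s0: not Box ((Box p and p) -> s) is false, so not not Box ((Box p and p) -> s) is true.
  At s0: Box ((Box p and p) -> s) is true, so not Box ((Box p and p) -> s) is false.
    At s0: Box ((Box p and p) -> s) requires (Box p and p) -> s at every successor {s0, s1}.
      At s0: (Box p and p) -> s is true.
      At s1: (Box p and p) -> s is true.
    So Box ((Box p and p) -> s) is true at s0.

Yes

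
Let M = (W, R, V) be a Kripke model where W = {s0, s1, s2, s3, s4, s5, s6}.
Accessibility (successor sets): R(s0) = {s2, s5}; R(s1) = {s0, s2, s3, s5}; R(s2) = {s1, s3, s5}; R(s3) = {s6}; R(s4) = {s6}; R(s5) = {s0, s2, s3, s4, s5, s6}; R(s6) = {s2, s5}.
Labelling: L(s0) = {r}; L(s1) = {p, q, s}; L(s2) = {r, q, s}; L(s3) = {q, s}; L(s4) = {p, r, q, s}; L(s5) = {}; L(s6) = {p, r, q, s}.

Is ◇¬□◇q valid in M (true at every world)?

No

Let φ = ◇¬□◇q. Evaluate φ at each world:
  s0 (successors {s2, s5}): φ is false.
  s1 (successors {s0, s2, s3, s5}): φ is false.
  s2 (successors {s1, s3, s5}): φ is false.
  s3 (successors {s6}): φ is false.
  s4 (successors {s6}): φ is false.
  s5 (successors {s0, s2, s3, s4, s5, s6}): φ is false.
  s6 (successors {s2, s5}): φ is false.
Detail at s0 (counterexample):
  At s0: ◇¬□◇q requires ¬□◇q at some successor in {s2, s5}.
    At s2: ¬□◇q is false.
    At s5: ¬□◇q is false.
  So ◇¬□◇q is false at s0.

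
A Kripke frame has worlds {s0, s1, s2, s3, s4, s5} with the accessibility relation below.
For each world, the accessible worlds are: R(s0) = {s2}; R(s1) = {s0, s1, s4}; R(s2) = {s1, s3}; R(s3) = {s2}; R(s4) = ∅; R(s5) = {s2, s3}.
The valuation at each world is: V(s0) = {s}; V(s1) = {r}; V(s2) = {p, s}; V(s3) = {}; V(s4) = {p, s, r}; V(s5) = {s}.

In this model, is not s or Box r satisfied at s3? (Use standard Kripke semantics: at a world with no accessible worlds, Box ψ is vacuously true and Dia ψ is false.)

Recall that Box ψ holds at a world iff ψ holds at every accessible world, and Dia ψ holds iff ψ holds at some accessible world.
At s3: not s is true, Box r is false, so not s or Box r is true.
  At s3: Box r requires r at every successor {s2}.
    r fails at s2, so Box r is false at s3.

Yes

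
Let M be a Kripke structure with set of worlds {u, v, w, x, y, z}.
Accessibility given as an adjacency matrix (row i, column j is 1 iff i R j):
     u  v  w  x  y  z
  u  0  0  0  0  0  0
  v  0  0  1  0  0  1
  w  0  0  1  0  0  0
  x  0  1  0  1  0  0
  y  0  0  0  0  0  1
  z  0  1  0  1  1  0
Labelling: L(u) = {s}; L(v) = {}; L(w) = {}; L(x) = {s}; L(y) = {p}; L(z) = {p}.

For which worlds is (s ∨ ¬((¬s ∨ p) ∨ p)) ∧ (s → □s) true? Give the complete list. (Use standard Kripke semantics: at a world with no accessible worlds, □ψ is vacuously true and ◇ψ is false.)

u

Let φ = (s ∨ ¬((¬s ∨ p) ∨ p)) ∧ (s → □s). Evaluate φ at each world:
  u (successors ∅): φ is true.
  v (successors {w, z}): φ is false.
  w (successors {w}): φ is false.
  x (successors {v, x}): φ is false.
  y (successors {z}): φ is false.
  z (successors {v, x, y}): φ is false.
For instance, at y:
  At y: s ∨ ¬((¬s ∨ p) ∨ p) is false, s → □s is true, so (s ∨ ¬((¬s ∨ p) ∨ p)) ∧ (s → □s) is false.
    At y: s is false, □s is false, so s → □s is true.
      At y: □s requires s at every successor {z}.
        s fails at z, so □s is false at y.
Satisfying worlds: {u}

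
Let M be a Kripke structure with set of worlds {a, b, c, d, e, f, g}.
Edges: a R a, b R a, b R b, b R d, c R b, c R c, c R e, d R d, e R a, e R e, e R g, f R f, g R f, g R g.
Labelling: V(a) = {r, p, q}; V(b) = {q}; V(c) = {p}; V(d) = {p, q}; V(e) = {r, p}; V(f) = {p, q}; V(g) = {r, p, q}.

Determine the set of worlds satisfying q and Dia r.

Let φ = q and Dia r. Evaluate φ at each world:
  a (successors {a}): φ is true.
  b (successors {a, b, d}): φ is true.
  c (successors {b, c, e}): φ is false.
  d (successors {d}): φ is false.
  e (successors {a, e, g}): φ is false.
  f (successors {f}): φ is false.
  g (successors {f, g}): φ is true.
For instance, at e:
  At e: q is false, Dia r is true, so q and Dia r is false.
    At e: Dia r requires r at some successor in {a, e, g}.
      r holds at a, so Dia r is true at e.
Satisfying worlds: {a, b, g}

a, b, g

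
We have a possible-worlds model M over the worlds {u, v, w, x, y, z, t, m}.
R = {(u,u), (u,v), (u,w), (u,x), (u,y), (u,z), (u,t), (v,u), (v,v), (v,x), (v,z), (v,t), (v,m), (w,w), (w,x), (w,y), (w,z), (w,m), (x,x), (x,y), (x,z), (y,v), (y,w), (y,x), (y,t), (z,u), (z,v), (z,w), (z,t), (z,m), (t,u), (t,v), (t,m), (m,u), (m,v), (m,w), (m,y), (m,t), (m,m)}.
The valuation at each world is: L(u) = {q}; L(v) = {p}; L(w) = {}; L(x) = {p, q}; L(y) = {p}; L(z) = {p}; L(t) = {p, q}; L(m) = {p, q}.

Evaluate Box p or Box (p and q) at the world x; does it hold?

Yes

Recall that Box ψ holds at a world iff ψ holds at every accessible world, and Dia ψ holds iff ψ holds at some accessible world.
At x: Box p is true, Box (p and q) is false, so Box p or Box (p and q) is true.
  At x: Box p requires p at every successor {x, y, z}.
    At x: p is true.
    At y: p is true.
    At z: p is true.
  So Box p is true at x.
  At x: Box (p and q) requires p and q at every successor {x, y, z}.
    p and q fails at y, so Box (p and q) is false at x.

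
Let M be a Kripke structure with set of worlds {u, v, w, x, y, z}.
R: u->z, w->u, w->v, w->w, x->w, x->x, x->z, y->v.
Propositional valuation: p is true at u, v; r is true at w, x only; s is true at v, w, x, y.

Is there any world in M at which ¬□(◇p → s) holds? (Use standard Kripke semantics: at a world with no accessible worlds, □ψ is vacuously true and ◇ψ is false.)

Let φ = ¬□(◇p → s). Evaluate φ at each world:
  u (successors {z}): φ is false.
  v (successors ∅): φ is false.
  w (successors {u, v, w}): φ is false.
  x (successors {w, x, z}): φ is false.
  y (successors {v}): φ is false.
  z (successors ∅): φ is false.
For instance, at w:
  At w: □(◇p → s) is true, so ¬□(◇p → s) is false.
    At w: □(◇p → s) requires ◇p → s at every successor {u, v, w}.
      At u: ◇p → s is true.
      At v: ◇p → s is true.
      At w: ◇p → s is true.
    So □(◇p → s) is true at w.

No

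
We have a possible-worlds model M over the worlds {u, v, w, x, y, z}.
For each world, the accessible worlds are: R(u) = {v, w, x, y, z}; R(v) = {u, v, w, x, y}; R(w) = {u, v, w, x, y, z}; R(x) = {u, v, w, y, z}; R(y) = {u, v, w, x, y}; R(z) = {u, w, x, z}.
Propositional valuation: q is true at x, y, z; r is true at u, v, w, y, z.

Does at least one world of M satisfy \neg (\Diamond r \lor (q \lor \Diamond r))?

Let φ = \neg (\Diamond r \lor (q \lor \Diamond r)). Evaluate φ at each world:
  u (successors {v, w, x, y, z}): φ is false.
  v (successors {u, v, w, x, y}): φ is false.
  w (successors {u, v, w, x, y, z}): φ is false.
  x (successors {u, v, w, y, z}): φ is false.
  y (successors {u, v, w, x, y}): φ is false.
  z (successors {u, w, x, z}): φ is false.
For instance, at y:
  At y: \Diamond r \lor (q \lor \Diamond r) is true, so \neg (\Diamond r \lor (q \lor \Diamond r)) is false.
    At y: \Diamond r is true, q \lor \Diamond r is true, so \Diamond r \lor (q \lor \Diamond r) is true.
      At y: \Diamond r requires r at some successor in {u, v, w, x, y}.
        r holds at u, so \Diamond r is true at y.
      At y: q is true, \Diamond r is true, so q \lor \Diamond r is true.

No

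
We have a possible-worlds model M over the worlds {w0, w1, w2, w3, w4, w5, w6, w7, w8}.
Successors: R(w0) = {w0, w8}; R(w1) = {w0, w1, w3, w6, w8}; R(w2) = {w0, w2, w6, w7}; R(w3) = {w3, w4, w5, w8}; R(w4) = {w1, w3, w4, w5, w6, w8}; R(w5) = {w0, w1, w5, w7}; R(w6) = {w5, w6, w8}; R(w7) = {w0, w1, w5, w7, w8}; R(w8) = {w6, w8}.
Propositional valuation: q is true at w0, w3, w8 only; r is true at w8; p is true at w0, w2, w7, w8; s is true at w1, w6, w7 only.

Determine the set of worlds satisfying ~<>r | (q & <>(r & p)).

Let φ = ~<>r | (q & <>(r & p)). Evaluate φ at each world:
  w0 (successors {w0, w8}): φ is true.
  w1 (successors {w0, w1, w3, w6, w8}): φ is false.
  w2 (successors {w0, w2, w6, w7}): φ is true.
  w3 (successors {w3, w4, w5, w8}): φ is true.
  w4 (successors {w1, w3, w4, w5, w6, w8}): φ is false.
  w5 (successors {w0, w1, w5, w7}): φ is true.
  w6 (successors {w5, w6, w8}): φ is false.
  w7 (successors {w0, w1, w5, w7, w8}): φ is false.
  w8 (successors {w6, w8}): φ is true.
For instance, at w0:
  At w0: ~<>r is false, q & <>(r & p) is true, so ~<>r | (q & <>(r & p)) is true.
    At w0: <>r is true, so ~<>r is false.
      At w0: <>r requires r at some successor in {w0, w8}.
        r holds at w8, so <>r is true at w0.
    At w0: q is true, <>(r & p) is true, so q & <>(r & p) is true.
      At w0: <>(r & p) requires r & p at some successor in {w0, w8}.
        r & p holds at w8, so <>(r & p) is true at w0.
Satisfying worlds: {w0, w2, w3, w5, w8}

w0, w2, w3, w5, w8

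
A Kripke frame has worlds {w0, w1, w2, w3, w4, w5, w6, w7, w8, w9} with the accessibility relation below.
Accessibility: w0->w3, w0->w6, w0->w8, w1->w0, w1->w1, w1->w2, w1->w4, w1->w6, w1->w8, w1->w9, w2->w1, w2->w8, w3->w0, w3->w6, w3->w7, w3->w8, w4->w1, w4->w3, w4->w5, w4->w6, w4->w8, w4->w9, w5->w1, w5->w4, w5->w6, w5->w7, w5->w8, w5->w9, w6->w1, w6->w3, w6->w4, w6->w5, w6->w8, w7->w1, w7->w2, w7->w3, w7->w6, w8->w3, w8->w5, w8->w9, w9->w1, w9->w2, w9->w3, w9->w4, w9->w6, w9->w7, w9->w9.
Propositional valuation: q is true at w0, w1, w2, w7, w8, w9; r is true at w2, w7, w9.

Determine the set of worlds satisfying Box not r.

Let φ = Box not r. Evaluate φ at each world:
  w0 (successors {w3, w6, w8}): φ is true.
  w1 (successors {w0, w1, w2, w4, w6, w8, w9}): φ is false.
  w2 (successors {w1, w8}): φ is true.
  w3 (successors {w0, w6, w7, w8}): φ is false.
  w4 (successors {w1, w3, w5, w6, w8, w9}): φ is false.
  w5 (successors {w1, w4, w6, w7, w8, w9}): φ is false.
  w6 (successors {w1, w3, w4, w5, w8}): φ is true.
  w7 (successors {w1, w2, w3, w6}): φ is false.
  w8 (successors {w3, w5, w9}): φ is false.
  w9 (successors {w1, w2, w3, w4, w6, w7, w9}): φ is false.
For instance, at w2:
  At w2: Box not r requires not r at every successor {w1, w8}.
    At w1: not r is true.
    At w8: not r is true.
  So Box not r is true at w2.
Satisfying worlds: {w0, w2, w6}

w0, w2, w6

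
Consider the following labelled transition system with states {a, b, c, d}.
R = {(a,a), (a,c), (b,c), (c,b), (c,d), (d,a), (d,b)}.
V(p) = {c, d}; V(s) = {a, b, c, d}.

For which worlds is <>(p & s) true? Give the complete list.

Recall that <>ψ holds at a world iff ψ holds at some accessible world.
Let φ = <>(p & s). Evaluate φ at each world:
  a (successors {a, c}): φ is true.
  b (successors {c}): φ is true.
  c (successors {b, d}): φ is true.
  d (successors {a, b}): φ is false.
For instance, at a:
  At a: <>(p & s) requires p & s at some successor in {a, c}.
    p & s holds at c, so <>(p & s) is true at a.
Satisfying worlds: {a, b, c}

a, b, c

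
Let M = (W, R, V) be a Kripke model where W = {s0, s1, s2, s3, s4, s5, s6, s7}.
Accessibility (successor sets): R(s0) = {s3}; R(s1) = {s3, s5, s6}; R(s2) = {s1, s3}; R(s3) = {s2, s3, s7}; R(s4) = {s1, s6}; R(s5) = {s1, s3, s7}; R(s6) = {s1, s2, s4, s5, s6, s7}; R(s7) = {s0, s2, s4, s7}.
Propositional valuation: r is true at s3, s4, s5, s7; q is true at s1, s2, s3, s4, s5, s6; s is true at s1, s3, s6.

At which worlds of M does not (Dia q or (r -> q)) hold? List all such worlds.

none

Let φ = not (Dia q or (r -> q)). Evaluate φ at each world:
  s0 (successors {s3}): φ is false.
  s1 (successors {s3, s5, s6}): φ is false.
  s2 (successors {s1, s3}): φ is false.
  s3 (successors {s2, s3, s7}): φ is false.
  s4 (successors {s1, s6}): φ is false.
  s5 (successors {s1, s3, s7}): φ is false.
  s6 (successors {s1, s2, s4, s5, s6, s7}): φ is false.
  s7 (successors {s0, s2, s4, s7}): φ is false.
For instance, at s1:
  At s1: Dia q or (r -> q) is true, so not (Dia q or (r -> q)) is false.
    At s1: Dia q is true, r -> q is true, so Dia q or (r -> q) is true.
      At s1: Dia q requires q at some successor in {s3, s5, s6}.
        q holds at s3, so Dia q is true at s1.
Satisfying worlds: none.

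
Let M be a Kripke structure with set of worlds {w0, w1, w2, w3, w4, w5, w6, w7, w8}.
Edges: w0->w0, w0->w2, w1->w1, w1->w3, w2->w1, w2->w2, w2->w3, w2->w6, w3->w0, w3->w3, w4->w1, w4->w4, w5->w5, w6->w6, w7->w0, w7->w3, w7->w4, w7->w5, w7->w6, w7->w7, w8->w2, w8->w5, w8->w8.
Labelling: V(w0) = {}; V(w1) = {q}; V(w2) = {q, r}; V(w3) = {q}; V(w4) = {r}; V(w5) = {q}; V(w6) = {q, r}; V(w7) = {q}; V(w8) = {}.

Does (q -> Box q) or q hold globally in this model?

Recall that Box ψ holds at a world iff ψ holds at every accessible world, and Dia ψ holds iff ψ holds at some accessible world.
Let φ = (q -> Box q) or q. Evaluate φ at each world:
  w0 (successors {w0, w2}): φ is true.
  w1 (successors {w1, w3}): φ is true.
  w2 (successors {w1, w2, w3, w6}): φ is true.
  w3 (successors {w0, w3}): φ is true.
  w4 (successors {w1, w4}): φ is true.
  w5 (successors {w5}): φ is true.
  w6 (successors {w6}): φ is true.
  w7 (successors {w0, w3, w4, w5, w6, w7}): φ is true.
  w8 (successors {w2, w5, w8}): φ is true.
For instance, at w5:
  At w5: q -> Box q is true, q is true, so (q -> Box q) or q is true.
    At w5: q is true, Box q is true, so q -> Box q is true.
      At w5: Box q requires q at every successor {w5}.
        At w5: q is true.
      So Box q is true at w5.

Yes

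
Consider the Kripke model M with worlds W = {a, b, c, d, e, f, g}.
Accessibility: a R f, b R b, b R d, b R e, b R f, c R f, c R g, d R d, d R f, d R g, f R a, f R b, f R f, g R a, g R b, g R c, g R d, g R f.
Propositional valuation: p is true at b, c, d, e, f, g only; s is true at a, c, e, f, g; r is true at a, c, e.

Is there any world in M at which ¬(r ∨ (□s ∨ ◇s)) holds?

Recall that □ψ holds at a world iff ψ holds at every accessible world, and ◇ψ holds iff ψ holds at some accessible world.
Let φ = ¬(r ∨ (□s ∨ ◇s)). Evaluate φ at each world:
  a (successors {f}): φ is false.
  b (successors {b, d, e, f}): φ is false.
  c (successors {f, g}): φ is false.
  d (successors {d, f, g}): φ is false.
  e (successors ∅): φ is false.
  f (successors {a, b, f}): φ is false.
  g (successors {a, b, c, d, f}): φ is false.
For instance, at a:
  At a: r ∨ (□s ∨ ◇s) is true, so ¬(r ∨ (□s ∨ ◇s)) is false.
    At a: r is true, □s ∨ ◇s is true, so r ∨ (□s ∨ ◇s) is true.
      At a: □s is true, ◇s is true, so □s ∨ ◇s is true.

No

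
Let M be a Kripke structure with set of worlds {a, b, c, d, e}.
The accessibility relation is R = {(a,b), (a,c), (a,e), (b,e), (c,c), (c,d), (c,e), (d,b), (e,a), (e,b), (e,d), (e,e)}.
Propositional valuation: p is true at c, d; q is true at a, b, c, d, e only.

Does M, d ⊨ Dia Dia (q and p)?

At d: Dia Dia (q and p) requires Dia (q and p) at some successor in {b}.
  At b: Dia (q and p) is false.
So Dia Dia (q and p) is false at d.

No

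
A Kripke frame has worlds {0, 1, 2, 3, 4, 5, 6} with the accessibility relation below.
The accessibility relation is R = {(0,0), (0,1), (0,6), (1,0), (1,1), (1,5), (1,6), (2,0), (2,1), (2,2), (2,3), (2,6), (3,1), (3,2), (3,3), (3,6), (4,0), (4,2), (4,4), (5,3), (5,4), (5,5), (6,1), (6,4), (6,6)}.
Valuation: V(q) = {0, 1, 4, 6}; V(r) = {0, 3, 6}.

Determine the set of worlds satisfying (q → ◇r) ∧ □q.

Let φ = (q → ◇r) ∧ □q. Evaluate φ at each world:
  0 (successors {0, 1, 6}): φ is true.
  1 (successors {0, 1, 5, 6}): φ is false.
  2 (successors {0, 1, 2, 3, 6}): φ is false.
  3 (successors {1, 2, 3, 6}): φ is false.
  4 (successors {0, 2, 4}): φ is false.
  5 (successors {3, 4, 5}): φ is false.
  6 (successors {1, 4, 6}): φ is true.
For instance, at 3:
  At 3: q → ◇r is true, □q is false, so (q → ◇r) ∧ □q is false.
    At 3: q is false, ◇r is true, so q → ◇r is true.
      At 3: ◇r requires r at some successor in {1, 2, 3, 6}.
        r holds at 3, so ◇r is true at 3.
    At 3: □q requires q at every successor {1, 2, 3, 6}.
      q fails at 2, so □q is false at 3.
Satisfying worlds: {0, 6}

0, 6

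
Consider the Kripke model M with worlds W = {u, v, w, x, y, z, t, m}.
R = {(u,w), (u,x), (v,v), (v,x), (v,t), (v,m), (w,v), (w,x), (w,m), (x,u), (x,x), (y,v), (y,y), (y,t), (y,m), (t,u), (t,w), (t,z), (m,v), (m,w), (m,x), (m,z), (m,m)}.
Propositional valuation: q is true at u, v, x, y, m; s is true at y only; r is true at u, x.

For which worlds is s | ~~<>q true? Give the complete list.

u, v, w, x, y, t, m

Recall that <>ψ holds at a world iff ψ holds at some accessible world.
Let φ = s | ~~<>q. Evaluate φ at each world:
  u (successors {w, x}): φ is true.
  v (successors {v, x, t, m}): φ is true.
  w (successors {v, x, m}): φ is true.
  x (successors {u, x}): φ is true.
  y (successors {v, y, t, m}): φ is true.
  z (successors ∅): φ is false.
  t (successors {u, w, z}): φ is true.
  m (successors {v, w, x, z, m}): φ is true.
For instance, at v:
  At v: s is false, ~~<>q is true, so s | ~~<>q is true.
    At v: ~<>q is false, so ~~<>q is true.
      At v: <>q is true, so ~<>q is false.
Satisfying worlds: {u, v, w, x, y, t, m}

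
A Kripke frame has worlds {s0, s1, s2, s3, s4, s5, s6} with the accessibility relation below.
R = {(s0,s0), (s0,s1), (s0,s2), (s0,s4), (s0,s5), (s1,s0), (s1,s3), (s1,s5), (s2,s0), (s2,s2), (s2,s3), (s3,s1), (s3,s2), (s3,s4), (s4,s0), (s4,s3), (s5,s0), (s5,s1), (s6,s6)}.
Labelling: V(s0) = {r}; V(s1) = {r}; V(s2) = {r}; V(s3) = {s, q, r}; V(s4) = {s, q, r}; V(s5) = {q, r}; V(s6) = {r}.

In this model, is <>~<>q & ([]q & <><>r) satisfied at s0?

Recall that []ψ holds at a world iff ψ holds at every accessible world, and <>ψ holds iff ψ holds at some accessible world.
At s0: <>~<>q is true, []q & <><>r is false, so <>~<>q & ([]q & <><>r) is false.
  At s0: <>~<>q requires ~<>q at some successor in {s0, s1, s2, s4, s5}.
    ~<>q holds at s5, so <>~<>q is true at s0.
      At s5: <>q is false, so ~<>q is true.
  At s0: []q is false, <><>r is true, so []q & <><>r is false.
    At s0: []q requires q at every successor {s0, s1, s2, s4, s5}.
      q fails at s0, so []q is false at s0.
    At s0: <><>r requires <>r at some successor in {s0, s1, s2, s4, s5}.
      <>r holds at s0, so <><>r is true at s0.

No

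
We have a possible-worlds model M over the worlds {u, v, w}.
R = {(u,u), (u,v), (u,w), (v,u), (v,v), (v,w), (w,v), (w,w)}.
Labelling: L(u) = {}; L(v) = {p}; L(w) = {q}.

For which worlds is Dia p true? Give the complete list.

u, v, w

Let φ = Dia p. Evaluate φ at each world:
  u (successors {u, v, w}): φ is true.
  v (successors {u, v, w}): φ is true.
  w (successors {v, w}): φ is true.
For instance, at w:
  At w: Dia p requires p at some successor in {v, w}.
    p holds at v, so Dia p is true at w.
Satisfying worlds: {u, v, w}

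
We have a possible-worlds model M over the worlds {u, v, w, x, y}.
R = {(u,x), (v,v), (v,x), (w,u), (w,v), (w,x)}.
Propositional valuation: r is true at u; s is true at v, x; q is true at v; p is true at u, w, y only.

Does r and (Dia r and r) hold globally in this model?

No

Recall that Dia ψ holds at a world iff ψ holds at some accessible world.
Let φ = r and (Dia r and r). Evaluate φ at each world:
  u (successors {x}): φ is false.
  v (successors {v, x}): φ is false.
  w (successors {u, v, x}): φ is false.
  x (successors ∅): φ is false.
  y (successors ∅): φ is false.
Detail at u (counterexample):
  At u: r is true, Dia r and r is false, so r and (Dia r and r) is false.
    At u: Dia r is false, r is true, so Dia r and r is false.
      At u: Dia r requires r at some successor in {x}.
        At x: r is false.
      So Dia r is false at u.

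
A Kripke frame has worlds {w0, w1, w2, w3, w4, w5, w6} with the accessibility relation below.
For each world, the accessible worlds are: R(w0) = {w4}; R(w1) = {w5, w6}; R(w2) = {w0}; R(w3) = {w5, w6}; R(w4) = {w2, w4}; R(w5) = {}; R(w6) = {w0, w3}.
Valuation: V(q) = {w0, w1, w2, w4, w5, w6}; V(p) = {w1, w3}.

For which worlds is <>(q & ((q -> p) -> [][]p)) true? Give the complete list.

w0, w1, w2, w3, w4, w6

Let φ = <>(q & ((q -> p) -> [][]p)). Evaluate φ at each world:
  w0 (successors {w4}): φ is true.
  w1 (successors {w5, w6}): φ is true.
  w2 (successors {w0}): φ is true.
  w3 (successors {w5, w6}): φ is true.
  w4 (successors {w2, w4}): φ is true.
  w5 (successors ∅): φ is false.
  w6 (successors {w0, w3}): φ is true.
For instance, at w3:
  At w3: <>(q & ((q -> p) -> [][]p)) requires q & ((q -> p) -> [][]p) at some successor in {w5, w6}.
    q & ((q -> p) -> [][]p) holds at w5, so <>(q & ((q -> p) -> [][]p)) is true at w3.
      At w5: q is true, (q -> p) -> [][]p is true, so q & ((q -> p) -> [][]p) is true.
Satisfying worlds: {w0, w1, w2, w3, w4, w6}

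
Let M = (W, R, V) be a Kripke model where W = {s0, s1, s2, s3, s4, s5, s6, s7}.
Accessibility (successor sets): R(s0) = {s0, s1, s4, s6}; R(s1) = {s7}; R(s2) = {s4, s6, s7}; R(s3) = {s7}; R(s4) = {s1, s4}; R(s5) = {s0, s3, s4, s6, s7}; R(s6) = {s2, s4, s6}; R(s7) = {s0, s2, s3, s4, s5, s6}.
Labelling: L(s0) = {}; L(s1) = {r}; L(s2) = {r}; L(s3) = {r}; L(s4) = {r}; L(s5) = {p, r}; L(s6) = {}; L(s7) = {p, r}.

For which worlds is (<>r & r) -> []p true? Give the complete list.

Let φ = (<>r & r) -> []p. Evaluate φ at each world:
  s0 (successors {s0, s1, s4, s6}): φ is true.
  s1 (successors {s7}): φ is true.
  s2 (successors {s4, s6, s7}): φ is false.
  s3 (successors {s7}): φ is true.
  s4 (successors {s1, s4}): φ is false.
  s5 (successors {s0, s3, s4, s6, s7}): φ is false.
  s6 (successors {s2, s4, s6}): φ is true.
  s7 (successors {s0, s2, s3, s4, s5, s6}): φ is false.
For instance, at s7:
  At s7: <>r & r is true, []p is false, so (<>r & r) -> []p is false.
    At s7: <>r is true, r is true, so <>r & r is true.
      At s7: <>r requires r at some successor in {s0, s2, s3, s4, s5, s6}.
        r holds at s2, so <>r is true at s7.
    At s7: []p requires p at every successor {s0, s2, s3, s4, s5, s6}.
      p fails at s0, so []p is false at s7.
Satisfying worlds: {s0, s1, s3, s6}

s0, s1, s3, s6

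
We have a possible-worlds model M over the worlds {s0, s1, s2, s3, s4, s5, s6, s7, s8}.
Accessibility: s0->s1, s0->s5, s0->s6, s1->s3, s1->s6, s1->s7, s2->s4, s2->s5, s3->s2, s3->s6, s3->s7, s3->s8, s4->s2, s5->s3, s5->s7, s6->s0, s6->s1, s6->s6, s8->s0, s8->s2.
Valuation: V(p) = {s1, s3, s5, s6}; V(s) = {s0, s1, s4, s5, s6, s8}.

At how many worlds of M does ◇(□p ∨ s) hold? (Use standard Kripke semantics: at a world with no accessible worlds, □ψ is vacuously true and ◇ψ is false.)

7

Let φ = ◇(□p ∨ s). Evaluate φ at each world:
  s0 (successors {s1, s5, s6}): φ is true.
  s1 (successors {s3, s6, s7}): φ is true.
  s2 (successors {s4, s5}): φ is true.
  s3 (successors {s2, s6, s7, s8}): φ is true.
  s4 (successors {s2}): φ is false.
  s5 (successors {s3, s7}): φ is true.
  s6 (successors {s0, s1, s6}): φ is true.
  s7 (successors ∅): φ is false.
  s8 (successors {s0, s2}): φ is true.
For instance, at s2:
  At s2: ◇(□p ∨ s) requires □p ∨ s at some successor in {s4, s5}.
    □p ∨ s holds at s4, so ◇(□p ∨ s) is true at s2.
      At s4: □p is false, s is true, so □p ∨ s is true.
Satisfying worlds: {s0, s1, s2, s3, s5, s6, s8}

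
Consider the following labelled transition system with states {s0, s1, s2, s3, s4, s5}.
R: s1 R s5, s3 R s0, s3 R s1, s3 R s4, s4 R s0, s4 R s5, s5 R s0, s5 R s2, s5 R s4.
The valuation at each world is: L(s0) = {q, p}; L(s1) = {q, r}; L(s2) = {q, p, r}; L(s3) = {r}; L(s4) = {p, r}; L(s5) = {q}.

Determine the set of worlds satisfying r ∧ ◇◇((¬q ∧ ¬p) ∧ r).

none

Let φ = r ∧ ◇◇((¬q ∧ ¬p) ∧ r). Evaluate φ at each world:
  s0 (successors ∅): φ is false.
  s1 (successors {s5}): φ is false.
  s2 (successors ∅): φ is false.
  s3 (successors {s0, s1, s4}): φ is false.
  s4 (successors {s0, s5}): φ is false.
  s5 (successors {s0, s2, s4}): φ is false.
For instance, at s3:
  At s3: r is true, ◇◇((¬q ∧ ¬p) ∧ r) is false, so r ∧ ◇◇((¬q ∧ ¬p) ∧ r) is false.
    At s3: ◇◇((¬q ∧ ¬p) ∧ r) requires ◇((¬q ∧ ¬p) ∧ r) at some successor in {s0, s1, s4}.
      At s0: ◇((¬q ∧ ¬p) ∧ r) is false.
      At s1: ◇((¬q ∧ ¬p) ∧ r) is false.
      At s4: ◇((¬q ∧ ¬p) ∧ r) is false.
    So ◇◇((¬q ∧ ¬p) ∧ r) is false at s3.
Satisfying worlds: none.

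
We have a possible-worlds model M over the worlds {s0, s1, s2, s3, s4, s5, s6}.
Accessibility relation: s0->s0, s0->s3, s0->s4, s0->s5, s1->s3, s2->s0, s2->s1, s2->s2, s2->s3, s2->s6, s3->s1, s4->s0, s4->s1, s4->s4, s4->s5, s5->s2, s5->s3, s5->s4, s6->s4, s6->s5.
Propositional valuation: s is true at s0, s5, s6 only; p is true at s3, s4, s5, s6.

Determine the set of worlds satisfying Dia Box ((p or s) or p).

s0, s2, s3, s4

Recall that Box ψ holds at a world iff ψ holds at every accessible world, and Dia ψ holds iff ψ holds at some accessible world.
Let φ = Dia Box ((p or s) or p). Evaluate φ at each world:
  s0 (successors {s0, s3, s4, s5}): φ is true.
  s1 (successors {s3}): φ is false.
  s2 (successors {s0, s1, s2, s3, s6}): φ is true.
  s3 (successors {s1}): φ is true.
  s4 (successors {s0, s1, s4, s5}): φ is true.
  s5 (successors {s2, s3, s4}): φ is false.
  s6 (successors {s4, s5}): φ is false.
For instance, at s1:
  At s1: Dia Box ((p or s) or p) requires Box ((p or s) or p) at some successor in {s3}.
    At s3: Box ((p or s) or p) is false.
  So Dia Box ((p or s) or p) is false at s1.
Satisfying worlds: {s0, s2, s3, s4}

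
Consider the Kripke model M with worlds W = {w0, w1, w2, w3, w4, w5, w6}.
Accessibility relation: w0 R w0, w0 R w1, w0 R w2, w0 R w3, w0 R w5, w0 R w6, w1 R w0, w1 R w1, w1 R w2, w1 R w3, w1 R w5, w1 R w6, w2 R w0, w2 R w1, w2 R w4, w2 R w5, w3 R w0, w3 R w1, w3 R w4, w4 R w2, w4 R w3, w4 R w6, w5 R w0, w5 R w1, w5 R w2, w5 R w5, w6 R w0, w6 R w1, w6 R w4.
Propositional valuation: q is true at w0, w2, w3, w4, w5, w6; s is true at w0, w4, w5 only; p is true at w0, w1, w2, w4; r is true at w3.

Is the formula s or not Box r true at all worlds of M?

Yes

Let φ = s or not Box r. Evaluate φ at each world:
  w0 (successors {w0, w1, w2, w3, w5, w6}): φ is true.
  w1 (successors {w0, w1, w2, w3, w5, w6}): φ is true.
  w2 (successors {w0, w1, w4, w5}): φ is true.
  w3 (successors {w0, w1, w4}): φ is true.
  w4 (successors {w2, w3, w6}): φ is true.
  w5 (successors {w0, w1, w2, w5}): φ is true.
  w6 (successors {w0, w1, w4}): φ is true.
For instance, at w6:
  At w6: s is false, not Box r is true, so s or not Box r is true.
    At w6: Box r is false, so not Box r is true.
      At w6: Box r requires r at every successor {w0, w1, w4}.
        r fails at w0, so Box r is false at w6.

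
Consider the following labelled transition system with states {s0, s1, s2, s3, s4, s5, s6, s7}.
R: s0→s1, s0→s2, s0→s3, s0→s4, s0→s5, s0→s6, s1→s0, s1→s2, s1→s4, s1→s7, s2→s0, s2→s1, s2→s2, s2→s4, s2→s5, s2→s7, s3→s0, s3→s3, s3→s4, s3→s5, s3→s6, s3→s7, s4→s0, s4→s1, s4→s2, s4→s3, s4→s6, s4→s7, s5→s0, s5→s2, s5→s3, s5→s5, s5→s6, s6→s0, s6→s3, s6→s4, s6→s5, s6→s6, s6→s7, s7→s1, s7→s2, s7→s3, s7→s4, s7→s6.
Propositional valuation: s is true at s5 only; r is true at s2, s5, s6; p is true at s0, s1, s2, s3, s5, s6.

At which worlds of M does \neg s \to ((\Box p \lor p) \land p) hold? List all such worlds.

Let φ = \neg s \to ((\Box p \lor p) \land p). Evaluate φ at each world:
  s0 (successors {s1, s2, s3, s4, s5, s6}): φ is true.
  s1 (successors {s0, s2, s4, s7}): φ is true.
  s2 (successors {s0, s1, s2, s4, s5, s7}): φ is true.
  s3 (successors {s0, s3, s4, s5, s6, s7}): φ is true.
  s4 (successors {s0, s1, s2, s3, s6, s7}): φ is false.
  s5 (successors {s0, s2, s3, s5, s6}): φ is true.
  s6 (successors {s0, s3, s4, s5, s6, s7}): φ is true.
  s7 (successors {s1, s2, s3, s4, s6}): φ is false.
For instance, at s5:
  At s5: \neg s is false, (\Box p \lor p) \land p is true, so \neg s \to ((\Box p \lor p) \land p) is true.
    At s5: \Box p \lor p is true, p is true, so (\Box p \lor p) \land p is true.
      At s5: \Box p is true, p is true, so \Box p \lor p is true.
Satisfying worlds: {s0, s1, s2, s3, s5, s6}

s0, s1, s2, s3, s5, s6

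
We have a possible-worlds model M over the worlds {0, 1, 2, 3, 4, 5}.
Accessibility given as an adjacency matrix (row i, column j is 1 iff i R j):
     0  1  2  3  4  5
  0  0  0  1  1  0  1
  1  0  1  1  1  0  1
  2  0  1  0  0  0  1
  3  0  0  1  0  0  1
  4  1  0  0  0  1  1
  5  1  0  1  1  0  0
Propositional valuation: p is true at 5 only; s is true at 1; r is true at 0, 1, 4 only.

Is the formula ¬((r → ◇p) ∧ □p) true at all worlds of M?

Yes

Recall that □ψ holds at a world iff ψ holds at every accessible world, and ◇ψ holds iff ψ holds at some accessible world.
Let φ = ¬((r → ◇p) ∧ □p). Evaluate φ at each world:
  0 (successors {2, 3, 5}): φ is true.
  1 (successors {1, 2, 3, 5}): φ is true.
  2 (successors {1, 5}): φ is true.
  3 (successors {2, 5}): φ is true.
  4 (successors {0, 4, 5}): φ is true.
  5 (successors {0, 2, 3}): φ is true.
For instance, at 0:
  At 0: (r → ◇p) ∧ □p is false, so ¬((r → ◇p) ∧ □p) is true.
    At 0: r → ◇p is true, □p is false, so (r → ◇p) ∧ □p is false.
      At 0: r is true, ◇p is true, so r → ◇p is true.
      At 0: □p requires p at every successor {2, 3, 5}.
        p fails at 2, so □p is false at 0.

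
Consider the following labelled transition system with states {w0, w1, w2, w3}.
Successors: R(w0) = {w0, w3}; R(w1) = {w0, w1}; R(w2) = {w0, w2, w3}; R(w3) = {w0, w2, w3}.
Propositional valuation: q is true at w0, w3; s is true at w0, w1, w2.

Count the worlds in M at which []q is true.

Let φ = []q. Evaluate φ at each world:
  w0 (successors {w0, w3}): φ is true.
  w1 (successors {w0, w1}): φ is false.
  w2 (successors {w0, w2, w3}): φ is false.
  w3 (successors {w0, w2, w3}): φ is false.
For instance, at w2:
  At w2: []q requires q at every successor {w0, w2, w3}.
    q fails at w2, so []q is false at w2.
Satisfying worlds: {w0}

1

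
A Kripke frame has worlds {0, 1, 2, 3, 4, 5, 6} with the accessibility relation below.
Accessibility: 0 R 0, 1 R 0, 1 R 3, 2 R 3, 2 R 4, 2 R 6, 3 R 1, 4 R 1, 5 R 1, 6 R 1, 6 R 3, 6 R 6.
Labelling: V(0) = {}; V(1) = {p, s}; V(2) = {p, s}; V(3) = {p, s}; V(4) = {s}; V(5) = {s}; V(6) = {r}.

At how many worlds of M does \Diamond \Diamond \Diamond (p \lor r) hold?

6

Let φ = \Diamond \Diamond \Diamond (p \lor r). Evaluate φ at each world:
  0 (successors {0}): φ is false.
  1 (successors {0, 3}): φ is true.
  2 (successors {3, 4, 6}): φ is true.
  3 (successors {1}): φ is true.
  4 (successors {1}): φ is true.
  5 (successors {1}): φ is true.
  6 (successors {1, 3, 6}): φ is true.
For instance, at 2:
  At 2: \Diamond \Diamond \Diamond (p \lor r) requires \Diamond \Diamond (p \lor r) at some successor in {3, 4, 6}.
    \Diamond \Diamond (p \lor r) holds at 3, so \Diamond \Diamond \Diamond (p \lor r) is true at 2.
      At 3: \Diamond \Diamond (p \lor r) requires \Diamond (p \lor r) at some successor in {1}.
        \Diamond (p \lor r) holds at 1, so \Diamond \Diamond (p \lor r) is true at 3.
Satisfying worlds: {1, 2, 3, 4, 5, 6}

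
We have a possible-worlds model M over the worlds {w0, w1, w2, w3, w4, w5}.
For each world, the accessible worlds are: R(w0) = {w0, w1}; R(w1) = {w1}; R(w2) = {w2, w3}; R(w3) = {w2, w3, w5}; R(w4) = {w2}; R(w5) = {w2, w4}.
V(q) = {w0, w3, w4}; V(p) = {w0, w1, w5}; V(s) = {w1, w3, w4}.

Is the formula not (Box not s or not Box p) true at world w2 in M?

At w2: Box not s or not Box p is true, so not (Box not s or not Box p) is false.
  At w2: Box not s is false, not Box p is true, so Box not s or not Box p is true.
    At w2: Box not s requires not s at every successor {w2, w3}.
      not s fails at w3, so Box not s is false at w2.
    At w2: Box p is false, so not Box p is true.
      At w2: Box p requires p at every successor {w2, w3}.
        p fails at w2, so Box p is false at w2.

No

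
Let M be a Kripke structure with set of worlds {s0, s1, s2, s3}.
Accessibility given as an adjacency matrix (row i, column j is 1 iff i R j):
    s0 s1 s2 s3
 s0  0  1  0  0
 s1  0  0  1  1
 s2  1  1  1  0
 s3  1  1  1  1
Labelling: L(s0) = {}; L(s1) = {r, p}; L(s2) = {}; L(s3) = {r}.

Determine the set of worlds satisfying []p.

Let φ = []p. Evaluate φ at each world:
  s0 (successors {s1}): φ is true.
  s1 (successors {s2, s3}): φ is false.
  s2 (successors {s0, s1, s2}): φ is false.
  s3 (successors {s0, s1, s2, s3}): φ is false.
For instance, at s0:
  At s0: []p requires p at every successor {s1}.
    At s1: p is true.
  So []p is true at s0.
Satisfying worlds: {s0}

s0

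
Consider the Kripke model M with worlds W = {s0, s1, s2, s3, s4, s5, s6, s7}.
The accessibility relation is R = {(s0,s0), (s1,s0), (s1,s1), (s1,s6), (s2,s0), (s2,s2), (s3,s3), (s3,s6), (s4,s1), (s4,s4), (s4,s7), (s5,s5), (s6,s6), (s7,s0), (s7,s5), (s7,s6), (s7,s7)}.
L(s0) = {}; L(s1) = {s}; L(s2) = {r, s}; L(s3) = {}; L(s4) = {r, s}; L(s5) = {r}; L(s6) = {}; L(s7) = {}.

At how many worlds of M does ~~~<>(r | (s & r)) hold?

Let φ = ~~~<>(r | (s & r)). Evaluate φ at each world:
  s0 (successors {s0}): φ is true.
  s1 (successors {s0, s1, s6}): φ is true.
  s2 (successors {s0, s2}): φ is false.
  s3 (successors {s3, s6}): φ is true.
  s4 (successors {s1, s4, s7}): φ is false.
  s5 (successors {s5}): φ is false.
  s6 (successors {s6}): φ is true.
  s7 (successors {s0, s5, s6, s7}): φ is false.
For instance, at s5:
  At s5: ~~<>(r | (s & r)) is true, so ~~~<>(r | (s & r)) is false.
    At s5: ~<>(r | (s & r)) is false, so ~~<>(r | (s & r)) is true.
      At s5: <>(r | (s & r)) is true, so ~<>(r | (s & r)) is false.
Satisfying worlds: {s0, s1, s3, s6}

4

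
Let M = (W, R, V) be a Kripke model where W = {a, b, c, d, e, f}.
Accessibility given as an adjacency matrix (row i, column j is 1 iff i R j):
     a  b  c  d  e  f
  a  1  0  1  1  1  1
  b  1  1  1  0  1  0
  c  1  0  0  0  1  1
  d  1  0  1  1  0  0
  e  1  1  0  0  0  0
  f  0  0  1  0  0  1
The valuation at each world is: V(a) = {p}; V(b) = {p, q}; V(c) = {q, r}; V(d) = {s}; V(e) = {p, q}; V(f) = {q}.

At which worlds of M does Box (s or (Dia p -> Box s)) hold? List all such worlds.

none

Let φ = Box (s or (Dia p -> Box s)). Evaluate φ at each world:
  a (successors {a, c, d, e, f}): φ is false.
  b (successors {a, b, c, e}): φ is false.
  c (successors {a, e, f}): φ is false.
  d (successors {a, c, d}): φ is false.
  e (successors {a, b}): φ is false.
  f (successors {c, f}): φ is false.
For instance, at e:
  At e: Box (s or (Dia p -> Box s)) requires s or (Dia p -> Box s) at every successor {a, b}.
    s or (Dia p -> Box s) fails at a, so Box (s or (Dia p -> Box s)) is false at e.
      At a: s is false, Dia p -> Box s is false, so s or (Dia p -> Box s) is false.
Satisfying worlds: none.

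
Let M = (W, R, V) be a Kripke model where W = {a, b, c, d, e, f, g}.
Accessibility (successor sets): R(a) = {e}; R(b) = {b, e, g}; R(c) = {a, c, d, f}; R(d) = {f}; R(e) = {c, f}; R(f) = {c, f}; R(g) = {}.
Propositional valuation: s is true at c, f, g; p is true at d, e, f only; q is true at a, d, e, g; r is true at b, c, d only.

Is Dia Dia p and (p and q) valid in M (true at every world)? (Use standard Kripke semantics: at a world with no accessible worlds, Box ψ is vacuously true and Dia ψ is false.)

Let φ = Dia Dia p and (p and q). Evaluate φ at each world:
  a (successors {e}): φ is false.
  b (successors {b, e, g}): φ is false.
  c (successors {a, c, d, f}): φ is false.
  d (successors {f}): φ is true.
  e (successors {c, f}): φ is true.
  f (successors {c, f}): φ is false.
  g (successors ∅): φ is false.
Detail at a (counterexample):
  At a: Dia Dia p is true, p and q is false, so Dia Dia p and (p and q) is false.
    At a: Dia Dia p requires Dia p at some successor in {e}.
      Dia p holds at e, so Dia Dia p is true at a.

No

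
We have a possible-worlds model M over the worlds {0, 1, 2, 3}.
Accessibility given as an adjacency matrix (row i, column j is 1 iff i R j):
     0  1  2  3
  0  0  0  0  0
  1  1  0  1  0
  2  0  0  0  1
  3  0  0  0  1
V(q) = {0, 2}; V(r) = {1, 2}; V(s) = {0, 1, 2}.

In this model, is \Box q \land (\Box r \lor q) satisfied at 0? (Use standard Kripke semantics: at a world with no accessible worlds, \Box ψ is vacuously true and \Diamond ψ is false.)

At 0: \Box q is true, \Box r \lor q is true, so \Box q \land (\Box r \lor q) is true.
  At 0: no accessible worlds, so \Box q holds vacuously.
  At 0: \Box r is true, q is true, so \Box r \lor q is true.
    At 0: no accessible worlds, so \Box r holds vacuously.

Yes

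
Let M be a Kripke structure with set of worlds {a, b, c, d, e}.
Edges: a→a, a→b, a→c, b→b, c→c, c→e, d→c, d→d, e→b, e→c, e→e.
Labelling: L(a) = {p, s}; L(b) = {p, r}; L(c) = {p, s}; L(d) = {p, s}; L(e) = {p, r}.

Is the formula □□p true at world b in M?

Yes

Recall that □ψ holds at a world iff ψ holds at every accessible world, and ◇ψ holds iff ψ holds at some accessible world.
At b: □□p requires □p at every successor {b}.
    At b: □p requires p at every successor {b}.
      At b: p is true.
    So □p is true at b.
So □□p is true at b.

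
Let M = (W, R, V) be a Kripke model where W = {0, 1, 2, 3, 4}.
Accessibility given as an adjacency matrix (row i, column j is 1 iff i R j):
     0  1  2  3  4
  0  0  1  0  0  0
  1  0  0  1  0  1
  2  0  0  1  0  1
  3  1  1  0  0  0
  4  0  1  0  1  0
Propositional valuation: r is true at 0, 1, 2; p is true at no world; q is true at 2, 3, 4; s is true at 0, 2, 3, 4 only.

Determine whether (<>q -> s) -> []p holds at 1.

Yes

At 1: <>q -> s is false, []p is false, so (<>q -> s) -> []p is true.
  At 1: <>q is true, s is false, so <>q -> s is false.
    At 1: <>q requires q at some successor in {2, 4}.
      q holds at 2, so <>q is true at 1.
  At 1: []p requires p at every successor {2, 4}.
    p fails at 2, so []p is false at 1.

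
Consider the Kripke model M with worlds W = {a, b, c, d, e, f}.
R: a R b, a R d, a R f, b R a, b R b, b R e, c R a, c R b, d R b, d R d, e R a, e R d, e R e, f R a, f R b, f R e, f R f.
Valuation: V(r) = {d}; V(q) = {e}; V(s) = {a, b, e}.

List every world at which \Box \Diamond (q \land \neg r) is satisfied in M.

none

Let φ = \Box \Diamond (q \land \neg r). Evaluate φ at each world:
  a (successors {b, d, f}): φ is false.
  b (successors {a, b, e}): φ is false.
  c (successors {a, b}): φ is false.
  d (successors {b, d}): φ is false.
  e (successors {a, d, e}): φ is false.
  f (successors {a, b, e, f}): φ is false.
For instance, at d:
  At d: \Box \Diamond (q \land \neg r) requires \Diamond (q \land \neg r) at every successor {b, d}.
    \Diamond (q \land \neg r) fails at d, so \Box \Diamond (q \land \neg r) is false at d.
      At d: \Diamond (q \land \neg r) requires q \land \neg r at some successor in {b, d}.
        At b: q \land \neg r is false.
        At d: q \land \neg r is false.
      So \Diamond (q \land \neg r) is false at d.
Satisfying worlds: none.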